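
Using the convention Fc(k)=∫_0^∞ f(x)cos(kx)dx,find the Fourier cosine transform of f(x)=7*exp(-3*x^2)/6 7*sqrt(3)*sqrt(pi)*exp(-k^2/12)/36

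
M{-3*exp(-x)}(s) -3*gamma(s)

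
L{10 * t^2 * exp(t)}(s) 20/(s - 1)^3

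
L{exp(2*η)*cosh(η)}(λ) (λ - 2)/((λ - 2)^2 - 1)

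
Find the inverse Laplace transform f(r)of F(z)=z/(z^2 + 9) cos(3*r)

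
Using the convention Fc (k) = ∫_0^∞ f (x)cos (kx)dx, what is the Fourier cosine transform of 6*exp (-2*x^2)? 3*sqrt (2)*sqrt (pi)*exp (-k^2/8)/2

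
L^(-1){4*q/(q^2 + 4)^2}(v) v*sin(2*v)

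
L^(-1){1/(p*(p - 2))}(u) exp(u)*sinh(u)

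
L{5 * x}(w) 5/w^2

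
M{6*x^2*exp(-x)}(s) 6*gamma(s+2)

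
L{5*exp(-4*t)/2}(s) 5/(2*(s + 4))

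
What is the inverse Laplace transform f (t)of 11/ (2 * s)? 11/2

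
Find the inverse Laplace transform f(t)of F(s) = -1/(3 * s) -1/3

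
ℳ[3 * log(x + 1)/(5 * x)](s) -3 * pi * csc(pi * s)/(5 * s - 5)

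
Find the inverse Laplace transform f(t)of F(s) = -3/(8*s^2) -3*t/8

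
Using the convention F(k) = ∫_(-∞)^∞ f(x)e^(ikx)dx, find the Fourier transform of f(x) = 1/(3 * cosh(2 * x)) pi/(6 * cosh(pi * k/4))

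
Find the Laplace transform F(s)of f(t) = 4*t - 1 4/s^2 - 1/s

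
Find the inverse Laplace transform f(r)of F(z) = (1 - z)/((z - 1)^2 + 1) -exp(r)*cos(r)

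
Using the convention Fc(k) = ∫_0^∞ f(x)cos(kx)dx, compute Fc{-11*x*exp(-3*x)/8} 11*(k^2 - 9)/(8*(k^2+9)^2)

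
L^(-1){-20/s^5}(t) -5 * t^4/6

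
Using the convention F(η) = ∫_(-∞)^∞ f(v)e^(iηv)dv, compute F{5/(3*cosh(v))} 5*pi/(3*cosh(pi*η/2))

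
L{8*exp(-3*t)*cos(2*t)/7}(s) 8*(s + 3)/(7*((s + 3)^2 + 4))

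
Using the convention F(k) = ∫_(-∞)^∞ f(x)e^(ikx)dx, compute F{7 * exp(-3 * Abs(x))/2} 21/(k^2 + 9)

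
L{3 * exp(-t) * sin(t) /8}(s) 3/(8 * ((s + 1) ^2 + 1) ) 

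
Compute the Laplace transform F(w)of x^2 2/w^3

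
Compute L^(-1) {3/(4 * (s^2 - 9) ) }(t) sinh(3 * t) /4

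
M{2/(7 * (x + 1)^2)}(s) -2 * pi * (s - 1)/(7 * sin(pi * s))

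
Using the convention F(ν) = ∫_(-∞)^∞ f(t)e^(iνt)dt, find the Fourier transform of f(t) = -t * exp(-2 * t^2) -sqrt(2) * I * sqrt(pi) * ν * exp(-ν^2/8)/8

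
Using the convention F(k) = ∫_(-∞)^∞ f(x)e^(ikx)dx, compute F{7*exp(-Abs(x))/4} 7/(2*(k^2 + 1))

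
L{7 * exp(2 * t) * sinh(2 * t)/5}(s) 14/(5 * s * (s - 4))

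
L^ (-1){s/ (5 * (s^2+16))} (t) cos (4 * t)/5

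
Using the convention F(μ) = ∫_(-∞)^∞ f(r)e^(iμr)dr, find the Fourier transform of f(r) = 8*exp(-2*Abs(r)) 32/(μ^2+4)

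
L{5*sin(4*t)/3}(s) 20/(3*(s^2 + 16))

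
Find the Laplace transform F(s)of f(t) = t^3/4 3/(2*s^4)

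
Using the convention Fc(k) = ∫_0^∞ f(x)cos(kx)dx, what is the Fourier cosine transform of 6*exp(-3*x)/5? 18/(5*(k^2 + 9))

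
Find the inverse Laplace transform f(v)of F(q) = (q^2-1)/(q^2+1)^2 v*cos(v)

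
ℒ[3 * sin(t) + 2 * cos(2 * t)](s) 3/(s^2 + 1) + 2 * s/(s^2 + 4)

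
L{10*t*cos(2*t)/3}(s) 10*(s^2 - 4)/(3*(s^2 + 4)^2)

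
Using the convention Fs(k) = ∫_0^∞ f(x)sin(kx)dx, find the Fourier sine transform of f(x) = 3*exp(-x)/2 3*k/(2*(k^2 + 1))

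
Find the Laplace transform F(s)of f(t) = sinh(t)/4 1/(4 * (s^2 - 1))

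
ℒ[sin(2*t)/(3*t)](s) atan(2/s)/3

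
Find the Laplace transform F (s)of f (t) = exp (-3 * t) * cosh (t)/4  (s + 3)/ (4 * ( (s + 3)^2 - 1))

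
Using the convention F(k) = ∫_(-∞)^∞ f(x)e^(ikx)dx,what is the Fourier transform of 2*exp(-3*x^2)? 2*sqrt(3)*sqrt(pi)*exp(-k^2/12)/3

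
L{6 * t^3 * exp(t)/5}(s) 36/(5 * (s - 1)^4)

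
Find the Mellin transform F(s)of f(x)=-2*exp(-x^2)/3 -gamma(s/2)/3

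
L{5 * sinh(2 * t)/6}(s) 5/(3 * (s^2 - 4))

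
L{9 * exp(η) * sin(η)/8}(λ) 9/(8 * ((λ - 1)^2 + 1))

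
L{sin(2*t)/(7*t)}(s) atan(2/s)/7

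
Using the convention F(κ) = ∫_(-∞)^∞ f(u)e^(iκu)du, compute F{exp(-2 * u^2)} sqrt(2) * sqrt(pi) * exp(-κ^2/8)/2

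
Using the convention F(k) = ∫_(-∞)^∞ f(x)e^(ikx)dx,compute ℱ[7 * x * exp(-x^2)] 7 * I * sqrt(pi) * k * exp(-k^2/4)/2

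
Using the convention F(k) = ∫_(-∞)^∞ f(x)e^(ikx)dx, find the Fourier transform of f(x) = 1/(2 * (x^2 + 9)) pi * exp(-3 * Abs(k))/6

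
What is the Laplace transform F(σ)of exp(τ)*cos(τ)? (σ - 1)/((σ - 1)^2 + 1)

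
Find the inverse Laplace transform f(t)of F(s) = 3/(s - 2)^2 3*t*exp(2*t)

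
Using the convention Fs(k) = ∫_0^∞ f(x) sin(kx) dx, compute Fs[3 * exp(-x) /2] 3 * k/(2 * (k^2 + 1) ) 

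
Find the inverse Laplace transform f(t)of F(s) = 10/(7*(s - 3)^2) 10*t*exp(3*t)/7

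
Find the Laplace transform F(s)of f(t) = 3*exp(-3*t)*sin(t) 3/((s + 3)^2 + 1)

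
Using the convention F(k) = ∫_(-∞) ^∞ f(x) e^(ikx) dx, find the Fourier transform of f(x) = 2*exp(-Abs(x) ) 4/(k^2 + 1) 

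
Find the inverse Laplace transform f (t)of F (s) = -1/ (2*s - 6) -exp (3*t)/2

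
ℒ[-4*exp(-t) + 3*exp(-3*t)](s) 3/(s + 3)-4/(s + 1)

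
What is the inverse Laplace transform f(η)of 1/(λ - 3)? exp(3*η)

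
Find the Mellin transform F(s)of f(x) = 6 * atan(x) -3 * pi * sec(pi * s/2)/s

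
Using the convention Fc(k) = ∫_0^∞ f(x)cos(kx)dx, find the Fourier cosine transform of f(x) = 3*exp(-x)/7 3/(7*(k^2 + 1))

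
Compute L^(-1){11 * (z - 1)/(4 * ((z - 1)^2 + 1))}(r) 11 * exp(r) * cos(r)/4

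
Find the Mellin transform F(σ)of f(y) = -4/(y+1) -4 * pi * csc(pi * σ)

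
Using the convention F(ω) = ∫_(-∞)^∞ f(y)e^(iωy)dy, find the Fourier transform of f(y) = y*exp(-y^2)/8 I*sqrt(pi)*ω*exp(-ω^2/4)/16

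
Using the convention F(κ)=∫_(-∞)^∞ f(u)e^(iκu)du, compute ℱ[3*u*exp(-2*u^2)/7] 3*sqrt(2)*I*sqrt(pi)*κ*exp(-κ^2/8)/56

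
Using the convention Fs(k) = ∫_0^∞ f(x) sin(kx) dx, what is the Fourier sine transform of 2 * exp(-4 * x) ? 2 * k/(k^2 + 16) 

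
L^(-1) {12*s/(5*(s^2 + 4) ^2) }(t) 3*t*sin(2*t) /5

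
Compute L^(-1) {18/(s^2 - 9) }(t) 6*sinh(3*t) 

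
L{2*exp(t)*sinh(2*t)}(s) 4/((s - 1)^2 - 4)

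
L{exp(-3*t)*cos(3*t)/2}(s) (s + 3)/(2*((s + 3)^2 + 9))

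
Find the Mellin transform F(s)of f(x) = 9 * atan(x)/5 -9 * pi * sec(pi * s/2)/(10 * s)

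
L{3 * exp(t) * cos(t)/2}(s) 3 * (s - 1)/(2 * ((s - 1)^2 + 1))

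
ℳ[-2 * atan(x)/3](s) pi * sec(pi * s/2)/(3 * s)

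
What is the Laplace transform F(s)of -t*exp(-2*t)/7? -1/(7*(s+2)^2)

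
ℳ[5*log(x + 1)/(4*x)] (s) -5*pi*csc(pi*s)/(4*s - 4)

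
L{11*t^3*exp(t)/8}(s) 33/(4*(s - 1)^4)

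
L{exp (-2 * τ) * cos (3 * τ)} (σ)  (σ+2)/ ( (σ+2)^2+9)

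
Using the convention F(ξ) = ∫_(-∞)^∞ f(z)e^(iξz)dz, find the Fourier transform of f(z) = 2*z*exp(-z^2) I*sqrt(pi)*ξ*exp(-ξ^2/4)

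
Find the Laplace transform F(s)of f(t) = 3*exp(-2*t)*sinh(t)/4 3/(4*((s+2)^2 - 1))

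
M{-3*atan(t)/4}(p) 3*pi*sec(pi*p/2)/(8*p)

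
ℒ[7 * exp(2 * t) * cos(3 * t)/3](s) 7 * (s - 2)/(3 * ((s - 2)^2 + 9))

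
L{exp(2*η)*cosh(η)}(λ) (λ - 2)/((λ - 2)^2-1)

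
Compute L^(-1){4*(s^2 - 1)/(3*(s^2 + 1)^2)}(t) 4*t*cos(t)/3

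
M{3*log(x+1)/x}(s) -3*pi*csc(pi*s)/(s - 1)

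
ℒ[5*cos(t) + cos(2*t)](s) 5*s/(s^2 + 1) + s/(s^2 + 4) 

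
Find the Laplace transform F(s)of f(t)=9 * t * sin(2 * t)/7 36 * s/(7 * (s^2 + 4)^2)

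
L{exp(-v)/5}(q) 1/(5 * (q + 1))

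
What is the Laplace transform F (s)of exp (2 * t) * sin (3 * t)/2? 3/ (2 * ( (s - 2)^2 + 9))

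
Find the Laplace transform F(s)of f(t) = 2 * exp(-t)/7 2/(7 * (s+1))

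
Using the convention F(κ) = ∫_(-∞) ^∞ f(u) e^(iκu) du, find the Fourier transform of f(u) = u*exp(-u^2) I*sqrt(pi)*κ*exp(-κ^2/4) /2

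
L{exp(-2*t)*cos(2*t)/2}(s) (s+2)/(2*((s+2)^2+4))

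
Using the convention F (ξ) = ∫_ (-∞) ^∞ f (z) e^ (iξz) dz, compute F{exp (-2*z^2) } sqrt (2)*sqrt (pi)*exp (-ξ^2/8) /2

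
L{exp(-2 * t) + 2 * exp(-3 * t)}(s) 1/(s + 2) + 2/(s + 3)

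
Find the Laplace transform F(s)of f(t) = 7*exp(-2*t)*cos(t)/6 7*(s + 2)/(6*((s + 2)^2 + 1))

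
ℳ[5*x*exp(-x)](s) 5*gamma(s + 1)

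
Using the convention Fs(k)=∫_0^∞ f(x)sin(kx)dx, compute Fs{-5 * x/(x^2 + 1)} -5 * pi * exp(-k)/2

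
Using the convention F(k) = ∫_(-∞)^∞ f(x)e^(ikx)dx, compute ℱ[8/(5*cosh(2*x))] 4*pi/(5*cosh(pi*k/4))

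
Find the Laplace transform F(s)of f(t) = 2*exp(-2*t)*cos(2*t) 2*(s+2)/((s+2)^2+4)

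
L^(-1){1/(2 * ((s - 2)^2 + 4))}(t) exp(2 * t) * sin(2 * t)/4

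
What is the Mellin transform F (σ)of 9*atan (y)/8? -9*pi*sec (pi*σ/2)/ (16*σ)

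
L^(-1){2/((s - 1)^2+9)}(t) 2*exp(t)*sin(3*t)/3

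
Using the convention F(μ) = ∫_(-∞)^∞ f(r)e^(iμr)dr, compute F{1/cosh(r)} pi/cosh(pi * μ/2)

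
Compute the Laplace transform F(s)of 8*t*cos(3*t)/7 8*(s^2 - 9)/(7*(s^2 + 9)^2)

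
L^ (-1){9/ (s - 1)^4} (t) 3*t^3*exp (t)/2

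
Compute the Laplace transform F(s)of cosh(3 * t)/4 s/(4 * (s^2-9))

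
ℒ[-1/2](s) -1/(2*s)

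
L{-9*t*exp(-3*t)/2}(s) -9/(2*(s+3)^2)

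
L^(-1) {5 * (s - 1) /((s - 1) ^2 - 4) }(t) 5 * exp(t) * cosh(2 * t) 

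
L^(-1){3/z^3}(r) 3 * r^2/2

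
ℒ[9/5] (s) 9/(5 * s) 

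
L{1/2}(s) 1/(2*s)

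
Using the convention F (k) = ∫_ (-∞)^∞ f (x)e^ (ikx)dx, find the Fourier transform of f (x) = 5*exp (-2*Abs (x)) 20/ (k^2 + 4)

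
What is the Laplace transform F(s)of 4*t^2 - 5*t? 8/s^3 - 5/s^2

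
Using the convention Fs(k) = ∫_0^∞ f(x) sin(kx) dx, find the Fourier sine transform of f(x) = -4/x -2 * pi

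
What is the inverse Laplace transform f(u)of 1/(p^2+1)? sin(u)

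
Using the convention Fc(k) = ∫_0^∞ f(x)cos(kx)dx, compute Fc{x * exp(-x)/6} (1 - k^2)/(6 * (k^2 + 1)^2)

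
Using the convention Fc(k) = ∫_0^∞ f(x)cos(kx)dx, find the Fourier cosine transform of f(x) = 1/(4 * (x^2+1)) pi * exp(-k)/8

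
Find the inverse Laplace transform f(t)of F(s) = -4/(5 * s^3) -2 * t^2/5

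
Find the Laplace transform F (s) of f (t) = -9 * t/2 -9/ (2 * s^2) 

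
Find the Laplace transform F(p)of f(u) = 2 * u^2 4/p^3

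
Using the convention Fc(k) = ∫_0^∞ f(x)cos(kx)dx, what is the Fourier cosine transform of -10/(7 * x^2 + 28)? -5 * pi * exp(-2 * k)/14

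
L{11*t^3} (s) 66/s^4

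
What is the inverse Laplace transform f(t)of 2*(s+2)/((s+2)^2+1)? 2*exp(-2*t)*cos(t)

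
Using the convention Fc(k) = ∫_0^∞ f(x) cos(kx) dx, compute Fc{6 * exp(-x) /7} 6/(7 * (k^2+1) ) 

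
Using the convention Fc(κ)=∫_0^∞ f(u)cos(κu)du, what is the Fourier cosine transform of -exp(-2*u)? -2/(κ^2 + 4)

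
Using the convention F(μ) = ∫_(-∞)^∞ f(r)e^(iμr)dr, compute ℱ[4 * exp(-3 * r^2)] 4 * sqrt(3) * sqrt(pi) * exp(-μ^2/12)/3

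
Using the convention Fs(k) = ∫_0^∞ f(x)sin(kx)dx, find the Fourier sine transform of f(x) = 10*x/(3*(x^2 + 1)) 5*pi*exp(-k)/3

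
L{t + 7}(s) 7/s + s^(-2)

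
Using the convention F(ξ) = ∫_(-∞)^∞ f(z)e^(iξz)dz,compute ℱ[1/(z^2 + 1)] pi * exp(-Abs(ξ))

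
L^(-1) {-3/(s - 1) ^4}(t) -t^3*exp(t) /2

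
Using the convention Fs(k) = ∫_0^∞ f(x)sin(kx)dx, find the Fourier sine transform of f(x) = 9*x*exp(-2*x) 36*k/(k^2+4)^2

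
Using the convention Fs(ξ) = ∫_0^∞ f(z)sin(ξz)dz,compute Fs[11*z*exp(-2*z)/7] 44*ξ/(7*(ξ^2 + 4)^2)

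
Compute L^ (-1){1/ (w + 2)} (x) exp (-2*x)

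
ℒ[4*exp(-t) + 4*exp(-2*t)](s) 4/(s + 2) + 4/(s + 1)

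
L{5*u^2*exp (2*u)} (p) 10/ (p - 2)^3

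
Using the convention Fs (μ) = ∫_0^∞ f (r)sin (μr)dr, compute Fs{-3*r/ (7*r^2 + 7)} -3*pi*exp (-μ)/14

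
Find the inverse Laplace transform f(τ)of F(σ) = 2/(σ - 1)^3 τ^2*exp(τ)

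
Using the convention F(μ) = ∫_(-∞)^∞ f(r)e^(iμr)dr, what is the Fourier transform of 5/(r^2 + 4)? 5 * pi * exp(-2 * Abs(μ))/2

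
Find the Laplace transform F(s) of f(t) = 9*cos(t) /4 9*s/(4*(s^2+1) ) 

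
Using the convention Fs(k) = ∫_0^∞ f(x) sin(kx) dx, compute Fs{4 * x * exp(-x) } 8 * k/(k^2 + 1) ^2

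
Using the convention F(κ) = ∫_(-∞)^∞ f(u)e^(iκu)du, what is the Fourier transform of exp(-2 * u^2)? sqrt(2) * sqrt(pi) * exp(-κ^2/8)/2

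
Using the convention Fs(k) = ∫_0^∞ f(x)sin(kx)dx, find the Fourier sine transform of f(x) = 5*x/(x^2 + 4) 5*pi*exp(-2*k)/2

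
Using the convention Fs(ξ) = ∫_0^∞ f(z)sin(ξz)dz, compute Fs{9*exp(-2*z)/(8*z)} 9*atan(ξ/2)/8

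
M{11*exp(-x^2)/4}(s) 11*gamma(s/2)/8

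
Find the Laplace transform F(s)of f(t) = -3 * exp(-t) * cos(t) 3 * (-s - 1)/((s + 1)^2 + 1)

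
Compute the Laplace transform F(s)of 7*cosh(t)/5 7*s/(5*(s^2-1))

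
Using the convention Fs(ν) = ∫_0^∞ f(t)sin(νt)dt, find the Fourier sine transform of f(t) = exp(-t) ν/(ν^2 + 1)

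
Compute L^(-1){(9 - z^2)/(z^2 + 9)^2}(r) -r*cos(3*r)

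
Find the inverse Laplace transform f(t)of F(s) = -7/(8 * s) -7/8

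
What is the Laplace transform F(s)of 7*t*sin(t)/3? 14*s/(3*(s^2 + 1)^2)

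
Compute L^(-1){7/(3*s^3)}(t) 7*t^2/6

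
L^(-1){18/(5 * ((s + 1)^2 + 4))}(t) 9 * exp(-t) * sin(2 * t)/5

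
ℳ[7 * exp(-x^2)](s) 7 * gamma(s/2)/2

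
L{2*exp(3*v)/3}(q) 2/(3*(q - 3))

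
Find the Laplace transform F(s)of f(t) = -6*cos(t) -6*s/(s^2 + 1)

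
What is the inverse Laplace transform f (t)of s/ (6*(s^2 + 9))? cos (3*t)/6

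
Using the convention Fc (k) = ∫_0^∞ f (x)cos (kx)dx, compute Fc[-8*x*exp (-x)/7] 8*(k^2-1)/ (7*(k^2+1)^2)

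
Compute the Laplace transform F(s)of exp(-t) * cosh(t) (s + 1)/(s * (s + 2))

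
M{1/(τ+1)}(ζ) pi * csc(pi * ζ)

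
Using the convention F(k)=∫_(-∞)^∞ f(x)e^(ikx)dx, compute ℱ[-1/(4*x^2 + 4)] -pi*exp(-Abs(k))/4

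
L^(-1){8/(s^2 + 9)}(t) 8*sin(3*t)/3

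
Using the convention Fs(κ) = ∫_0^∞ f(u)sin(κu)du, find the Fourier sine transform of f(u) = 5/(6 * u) 5 * pi/12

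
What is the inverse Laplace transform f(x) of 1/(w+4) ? exp(-4*x) 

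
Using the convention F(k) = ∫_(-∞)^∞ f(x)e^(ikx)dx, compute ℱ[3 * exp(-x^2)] 3 * sqrt(pi) * exp(-k^2/4)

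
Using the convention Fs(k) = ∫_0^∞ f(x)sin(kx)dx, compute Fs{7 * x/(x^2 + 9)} 7 * pi * exp(-3 * k)/2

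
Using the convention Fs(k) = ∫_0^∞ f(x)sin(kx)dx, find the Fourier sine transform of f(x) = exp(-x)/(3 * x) atan(k)/3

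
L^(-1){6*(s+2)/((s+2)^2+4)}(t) 6*exp(-2*t)*cos(2*t)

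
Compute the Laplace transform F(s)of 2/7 2/(7*s)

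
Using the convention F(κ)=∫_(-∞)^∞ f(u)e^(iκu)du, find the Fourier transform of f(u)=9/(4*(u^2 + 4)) 9*pi*exp(-2*Abs(κ))/8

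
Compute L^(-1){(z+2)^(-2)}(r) r*exp(-2*r)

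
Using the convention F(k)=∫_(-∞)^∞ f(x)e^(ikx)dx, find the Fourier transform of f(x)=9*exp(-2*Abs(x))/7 36/(7*(k^2+4))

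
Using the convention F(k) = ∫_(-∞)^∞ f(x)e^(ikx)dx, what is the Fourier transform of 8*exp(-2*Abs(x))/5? 32/(5*(k^2 + 4))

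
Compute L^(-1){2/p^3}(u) u^2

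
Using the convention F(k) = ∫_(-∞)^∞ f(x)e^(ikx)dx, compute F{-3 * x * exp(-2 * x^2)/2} -3 * sqrt(2) * I * sqrt(pi) * k * exp(-k^2/8)/16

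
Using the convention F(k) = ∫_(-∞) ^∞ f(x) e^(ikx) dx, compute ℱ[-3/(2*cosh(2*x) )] -3*pi/(4*cosh(pi*k/4) ) 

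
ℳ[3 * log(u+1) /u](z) -3 * pi * csc(pi * z) /(z - 1) 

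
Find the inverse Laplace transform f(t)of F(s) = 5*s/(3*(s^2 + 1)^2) 5*t*sin(t)/6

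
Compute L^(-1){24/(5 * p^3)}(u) 12 * u^2/5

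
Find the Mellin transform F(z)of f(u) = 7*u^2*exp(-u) 7*gamma(z+2)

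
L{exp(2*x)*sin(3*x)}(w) 3/((w - 2)^2 + 9)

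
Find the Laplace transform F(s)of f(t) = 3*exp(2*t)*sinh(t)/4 3/(4*((s - 2)^2-1))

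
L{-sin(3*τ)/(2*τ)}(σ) -atan(3/σ)/2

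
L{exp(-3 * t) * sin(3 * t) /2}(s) 3/(2 * ((s+3) ^2+9) ) 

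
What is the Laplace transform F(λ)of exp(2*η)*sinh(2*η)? 2/(λ*(λ - 4))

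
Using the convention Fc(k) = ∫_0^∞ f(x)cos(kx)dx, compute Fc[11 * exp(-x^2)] 11 * sqrt(pi) * exp(-k^2/4)/2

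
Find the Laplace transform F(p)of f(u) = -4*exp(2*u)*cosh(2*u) 4*(2 - p)/(p*(p - 4))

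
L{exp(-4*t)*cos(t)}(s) (s + 4)/((s + 4)^2 + 1)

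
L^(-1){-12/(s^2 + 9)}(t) -4*sin(3*t)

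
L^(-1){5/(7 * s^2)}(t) 5 * t/7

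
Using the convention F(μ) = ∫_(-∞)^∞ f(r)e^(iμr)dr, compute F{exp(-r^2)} sqrt(pi)*exp(-μ^2/4)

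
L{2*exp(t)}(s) 2/(s - 1)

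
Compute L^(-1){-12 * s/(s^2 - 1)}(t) -12 * cosh(t)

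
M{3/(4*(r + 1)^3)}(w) 3*pi*(w - 2)*(w - 1)/(8*sin(pi*w))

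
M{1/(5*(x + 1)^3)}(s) pi*(s - 2)*(s - 1)/(10*sin(pi*s))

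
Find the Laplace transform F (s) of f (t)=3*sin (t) 3/ (s^2 + 1) 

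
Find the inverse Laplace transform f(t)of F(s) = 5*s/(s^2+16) 5*cos(4*t)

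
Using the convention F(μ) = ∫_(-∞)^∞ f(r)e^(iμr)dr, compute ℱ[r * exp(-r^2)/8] I * sqrt(pi) * μ * exp(-μ^2/4)/16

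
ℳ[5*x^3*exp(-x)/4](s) 5*gamma(s + 3)/4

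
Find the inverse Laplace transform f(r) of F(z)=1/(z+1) exp(-r) 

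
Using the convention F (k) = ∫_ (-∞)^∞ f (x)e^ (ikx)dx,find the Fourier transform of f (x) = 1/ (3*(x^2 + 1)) pi*exp (-Abs (k))/3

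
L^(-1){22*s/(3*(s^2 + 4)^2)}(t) 11*t*sin(2*t)/6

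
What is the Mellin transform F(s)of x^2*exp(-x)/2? gamma(s+2)/2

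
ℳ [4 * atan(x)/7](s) -2 * pi * sec(pi * s/2)/(7 * s)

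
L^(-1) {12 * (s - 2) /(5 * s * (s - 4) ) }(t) 12 * exp(2 * t) * cosh(2 * t) /5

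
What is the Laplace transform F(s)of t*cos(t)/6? (s^2 - 1)/(6*(s^2 + 1)^2)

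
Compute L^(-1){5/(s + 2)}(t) 5*exp(-2*t)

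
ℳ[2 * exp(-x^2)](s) gamma(s/2)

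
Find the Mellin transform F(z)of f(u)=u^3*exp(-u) gamma(z + 3)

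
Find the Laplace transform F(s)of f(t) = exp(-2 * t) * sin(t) 1/((s + 2)^2 + 1)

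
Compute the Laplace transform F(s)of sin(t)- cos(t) 1/(s^2+1)- s/(s^2+1)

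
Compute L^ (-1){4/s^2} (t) 4 * t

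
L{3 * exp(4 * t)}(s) 3/(s - 4)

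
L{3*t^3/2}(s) 9/s^4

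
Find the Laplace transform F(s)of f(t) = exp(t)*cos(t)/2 (s - 1)/(2*((s - 1)^2 + 1))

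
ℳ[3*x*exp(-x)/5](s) 3*gamma(s + 1)/5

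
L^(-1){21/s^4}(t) 7*t^3/2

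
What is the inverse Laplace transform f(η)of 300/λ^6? 5 * η^5/2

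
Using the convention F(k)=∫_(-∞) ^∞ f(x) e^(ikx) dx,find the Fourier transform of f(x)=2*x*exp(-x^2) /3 I*sqrt(pi)*k*exp(-k^2/4) /3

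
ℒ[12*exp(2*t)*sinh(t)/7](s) 12/(7*((s - 2)^2-1))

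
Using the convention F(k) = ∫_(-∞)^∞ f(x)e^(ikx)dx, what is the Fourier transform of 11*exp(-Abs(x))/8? 11/(4*(k^2 + 1))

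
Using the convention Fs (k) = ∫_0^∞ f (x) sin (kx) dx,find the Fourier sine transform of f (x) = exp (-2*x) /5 k/ (5*(k^2+4) ) 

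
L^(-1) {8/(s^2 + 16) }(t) 2 * sin(4 * t) 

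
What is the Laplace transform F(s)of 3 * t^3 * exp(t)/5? 18/(5 * (s - 1)^4)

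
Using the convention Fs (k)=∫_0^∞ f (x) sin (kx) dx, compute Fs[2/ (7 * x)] pi/7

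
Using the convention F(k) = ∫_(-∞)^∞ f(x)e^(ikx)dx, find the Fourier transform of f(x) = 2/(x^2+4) pi*exp(-2*Abs(k))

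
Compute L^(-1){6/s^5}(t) t^4/4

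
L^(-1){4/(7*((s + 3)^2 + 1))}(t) 4*exp(-3*t)*sin(t)/7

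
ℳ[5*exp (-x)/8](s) 5*gamma (s)/8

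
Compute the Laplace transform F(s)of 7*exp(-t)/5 7/(5*(s + 1))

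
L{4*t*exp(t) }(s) 4/(s - 1) ^2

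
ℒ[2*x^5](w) 240/w^6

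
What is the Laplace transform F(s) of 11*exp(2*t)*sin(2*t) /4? 11/(2*((s - 2) ^2 + 4) ) 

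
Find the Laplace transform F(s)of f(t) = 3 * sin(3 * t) 9/(s^2+9)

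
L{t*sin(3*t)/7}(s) 6*s/(7*(s^2 + 9)^2)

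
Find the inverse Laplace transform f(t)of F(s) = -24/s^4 -4*t^3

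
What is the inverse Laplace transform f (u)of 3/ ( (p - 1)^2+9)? exp (u)*sin (3*u)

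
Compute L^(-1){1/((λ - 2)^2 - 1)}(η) exp(2*η)*sinh(η)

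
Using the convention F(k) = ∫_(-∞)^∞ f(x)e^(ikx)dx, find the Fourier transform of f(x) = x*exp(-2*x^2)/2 sqrt(2)*I*sqrt(pi)*k*exp(-k^2/8)/16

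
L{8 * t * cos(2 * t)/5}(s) 8 * (s^2 - 4)/(5 * (s^2+4)^2)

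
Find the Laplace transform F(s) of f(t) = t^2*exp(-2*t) 2/(s + 2) ^3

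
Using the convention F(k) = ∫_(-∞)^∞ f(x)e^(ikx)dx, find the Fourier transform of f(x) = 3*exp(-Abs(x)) 6/(k^2 + 1)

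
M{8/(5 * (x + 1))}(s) 8 * pi * csc(pi * s)/5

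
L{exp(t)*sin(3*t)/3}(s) 1/((s - 1)^2 + 9)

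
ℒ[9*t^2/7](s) 18/(7*s^3)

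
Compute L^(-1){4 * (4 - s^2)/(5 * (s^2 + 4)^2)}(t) -4 * t * cos(2 * t)/5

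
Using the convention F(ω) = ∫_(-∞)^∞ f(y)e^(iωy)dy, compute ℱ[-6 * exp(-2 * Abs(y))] -24/(ω^2 + 4)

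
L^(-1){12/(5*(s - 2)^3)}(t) 6*t^2*exp(2*t)/5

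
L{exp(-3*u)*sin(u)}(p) 1/((p+3)^2+1)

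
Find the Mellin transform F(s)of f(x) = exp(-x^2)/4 gamma(s/2)/8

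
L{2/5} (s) 2/ (5*s)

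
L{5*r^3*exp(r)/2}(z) 15/(z - 1)^4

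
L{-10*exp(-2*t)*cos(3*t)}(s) 10*(-s - 2)/((s + 2)^2 + 9)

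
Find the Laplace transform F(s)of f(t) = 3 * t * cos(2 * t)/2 3 * (s^2 - 4)/(2 * (s^2 + 4)^2)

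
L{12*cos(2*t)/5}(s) 12*s/(5*(s^2 + 4))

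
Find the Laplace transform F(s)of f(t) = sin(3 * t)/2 3/(2 * (s^2 + 9))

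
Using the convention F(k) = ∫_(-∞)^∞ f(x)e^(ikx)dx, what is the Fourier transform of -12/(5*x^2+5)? -12*pi*exp(-Abs(k))/5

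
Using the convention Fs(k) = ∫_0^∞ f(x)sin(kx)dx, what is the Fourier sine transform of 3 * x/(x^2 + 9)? 3 * pi * exp(-3 * k)/2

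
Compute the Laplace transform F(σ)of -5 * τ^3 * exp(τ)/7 -30/(7 * (σ - 1)^4)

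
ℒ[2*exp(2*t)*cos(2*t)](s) 2*(s - 2) /((s - 2) ^2+4) 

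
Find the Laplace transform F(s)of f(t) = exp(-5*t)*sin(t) 1/((s+5)^2+1)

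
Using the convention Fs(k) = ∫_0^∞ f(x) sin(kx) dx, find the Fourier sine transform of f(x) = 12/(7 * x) 6 * pi/7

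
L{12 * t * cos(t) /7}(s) 12 * (s^2 - 1) /(7 * (s^2+1) ^2) 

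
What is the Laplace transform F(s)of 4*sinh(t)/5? 4/(5*(s^2 - 1))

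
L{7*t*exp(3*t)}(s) 7/(s - 3)^2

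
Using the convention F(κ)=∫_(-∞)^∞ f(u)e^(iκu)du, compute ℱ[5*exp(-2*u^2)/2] 5*sqrt(2)*sqrt(pi)*exp(-κ^2/8)/4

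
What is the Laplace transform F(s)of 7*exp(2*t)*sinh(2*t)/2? 7/(s*(s - 4))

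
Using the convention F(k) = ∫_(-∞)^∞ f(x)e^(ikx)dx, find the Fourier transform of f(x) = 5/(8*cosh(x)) 5*pi/(8*cosh(pi*k/2))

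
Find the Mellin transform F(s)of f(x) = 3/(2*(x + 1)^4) gamma(s)*gamma(4 - s)/4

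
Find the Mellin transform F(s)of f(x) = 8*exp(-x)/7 8*gamma(s)/7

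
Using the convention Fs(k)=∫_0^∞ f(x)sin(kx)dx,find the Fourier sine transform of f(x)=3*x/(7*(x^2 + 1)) 3*pi*exp(-k)/14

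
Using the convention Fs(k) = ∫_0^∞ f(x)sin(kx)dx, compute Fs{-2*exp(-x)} -2*k/(k^2 + 1)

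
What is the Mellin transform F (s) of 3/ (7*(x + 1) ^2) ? -3*pi*(s - 1) / (7*sin (pi*s) ) 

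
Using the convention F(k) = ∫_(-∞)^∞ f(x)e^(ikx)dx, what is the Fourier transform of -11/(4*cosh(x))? -11*pi/(4*cosh(pi*k/2))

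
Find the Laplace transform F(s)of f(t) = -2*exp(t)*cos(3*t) 2*(1 - s)/((s - 1)^2 + 9)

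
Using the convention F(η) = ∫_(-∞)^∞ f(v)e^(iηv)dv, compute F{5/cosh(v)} 5 * pi/cosh(pi * η/2)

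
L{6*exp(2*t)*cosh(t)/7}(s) 6*(s - 2)/(7*((s - 2)^2-1))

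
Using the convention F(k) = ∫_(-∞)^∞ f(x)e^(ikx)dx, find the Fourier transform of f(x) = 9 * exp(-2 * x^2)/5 9 * sqrt(2) * sqrt(pi) * exp(-k^2/8)/10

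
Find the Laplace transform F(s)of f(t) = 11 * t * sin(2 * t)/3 44 * s/(3 * (s^2 + 4)^2)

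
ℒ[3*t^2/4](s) 3/(2*s^3)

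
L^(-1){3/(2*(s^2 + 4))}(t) 3*sin(2*t)/4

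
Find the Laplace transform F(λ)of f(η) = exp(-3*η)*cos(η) (λ + 3)/((λ + 3)^2 + 1)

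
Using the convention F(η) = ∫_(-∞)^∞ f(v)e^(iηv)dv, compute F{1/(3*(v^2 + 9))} pi*exp(-3*Abs(η))/9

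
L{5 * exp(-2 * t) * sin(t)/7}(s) 5/(7 * ((s + 2)^2 + 1))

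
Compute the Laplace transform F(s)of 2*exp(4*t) 2/(s - 4)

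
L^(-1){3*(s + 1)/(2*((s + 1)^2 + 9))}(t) 3*exp(-t)*cos(3*t)/2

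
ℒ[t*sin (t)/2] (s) s/ (s^2+1)^2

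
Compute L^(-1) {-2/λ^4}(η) -η^3/3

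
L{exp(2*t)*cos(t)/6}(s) (s - 2)/(6*((s - 2)^2 + 1))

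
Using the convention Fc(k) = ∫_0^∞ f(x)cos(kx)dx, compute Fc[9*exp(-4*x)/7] 36/(7*(k^2 + 16))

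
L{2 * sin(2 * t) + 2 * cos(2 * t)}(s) 2 * s/(s^2 + 4) + 4/(s^2 + 4)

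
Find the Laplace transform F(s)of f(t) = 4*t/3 4/(3*s^2)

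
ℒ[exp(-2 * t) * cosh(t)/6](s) (s+2)/(6 * ((s+2)^2 - 1))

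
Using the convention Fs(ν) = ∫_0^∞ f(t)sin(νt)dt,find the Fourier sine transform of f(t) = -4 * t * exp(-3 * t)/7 -24 * ν/(7 * (ν^2 + 9)^2)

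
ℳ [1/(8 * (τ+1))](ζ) pi * csc(pi * ζ)/8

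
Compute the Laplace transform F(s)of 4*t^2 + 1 1/s + 8/s^3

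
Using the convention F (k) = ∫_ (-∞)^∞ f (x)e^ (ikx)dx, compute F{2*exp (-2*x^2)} sqrt (2)*sqrt (pi)*exp (-k^2/8)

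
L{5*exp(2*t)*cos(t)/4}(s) 5*(s - 2)/(4*((s - 2)^2 + 1))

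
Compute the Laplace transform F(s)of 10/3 10/(3*s)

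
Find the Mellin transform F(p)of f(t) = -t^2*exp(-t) -gamma(p + 2)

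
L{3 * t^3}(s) 18/s^4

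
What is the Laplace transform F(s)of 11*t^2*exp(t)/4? 11/(2*(s - 1)^3)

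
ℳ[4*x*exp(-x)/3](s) 4*gamma(s + 1)/3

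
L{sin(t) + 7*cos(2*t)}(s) 7*s/(s^2 + 4) + 1/(s^2 + 1)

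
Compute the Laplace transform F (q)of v q^ (-2)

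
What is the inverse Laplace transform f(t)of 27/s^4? 9*t^3/2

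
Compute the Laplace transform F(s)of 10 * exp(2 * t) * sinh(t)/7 10/(7 * ((s - 2)^2 - 1))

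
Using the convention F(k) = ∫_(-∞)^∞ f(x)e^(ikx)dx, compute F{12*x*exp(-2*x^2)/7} 3*sqrt(2)*I*sqrt(pi)*k*exp(-k^2/8)/14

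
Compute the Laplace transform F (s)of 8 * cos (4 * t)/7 8 * s/ (7 * (s^2+16))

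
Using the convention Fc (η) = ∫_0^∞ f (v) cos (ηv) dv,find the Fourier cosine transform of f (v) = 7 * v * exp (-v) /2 7 * (1 - η^2) / (2 * (η^2 + 1) ^2) 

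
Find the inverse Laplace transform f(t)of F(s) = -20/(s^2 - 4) -10*sinh(2*t)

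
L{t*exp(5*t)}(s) (s - 5)^(-2)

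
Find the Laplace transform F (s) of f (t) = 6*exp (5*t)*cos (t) 6*(s - 5) / ( (s - 5) ^2 + 1) 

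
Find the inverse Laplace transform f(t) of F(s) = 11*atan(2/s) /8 11*sin(2*t) /(8*t) 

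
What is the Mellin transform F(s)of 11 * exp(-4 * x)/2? 11 * gamma(s)/(2 * 2^(2 * s))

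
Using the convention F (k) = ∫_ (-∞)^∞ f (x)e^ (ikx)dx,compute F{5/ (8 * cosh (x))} 5 * pi/ (8 * cosh (pi * k/2))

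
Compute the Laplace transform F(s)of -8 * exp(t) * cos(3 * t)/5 8 * (1 - s)/(5 * ((s - 1)^2 + 9))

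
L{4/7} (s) 4/ (7*s)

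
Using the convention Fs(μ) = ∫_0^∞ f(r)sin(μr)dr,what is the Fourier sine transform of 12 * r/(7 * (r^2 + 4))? 6 * pi * exp(-2 * μ)/7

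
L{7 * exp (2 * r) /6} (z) 7/ (6 * (z - 2) ) 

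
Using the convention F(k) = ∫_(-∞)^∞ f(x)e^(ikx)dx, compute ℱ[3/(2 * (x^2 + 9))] pi * exp(-3 * Abs(k))/2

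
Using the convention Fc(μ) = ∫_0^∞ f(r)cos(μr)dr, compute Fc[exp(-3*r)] 3/(μ^2 + 9)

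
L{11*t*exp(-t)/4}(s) 11/(4*(s + 1)^2)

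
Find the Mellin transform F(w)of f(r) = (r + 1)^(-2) (-pi * w + pi)/sin(pi * w)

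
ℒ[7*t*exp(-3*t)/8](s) 7/(8*(s+3)^2)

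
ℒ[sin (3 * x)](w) 3/ (w^2 + 9)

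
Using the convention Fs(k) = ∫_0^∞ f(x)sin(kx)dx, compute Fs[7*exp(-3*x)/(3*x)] 7*atan(k/3)/3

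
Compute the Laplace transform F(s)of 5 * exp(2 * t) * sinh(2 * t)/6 5/(3 * s * (s - 4))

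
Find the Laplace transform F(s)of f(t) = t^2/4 1/(2 * s^3)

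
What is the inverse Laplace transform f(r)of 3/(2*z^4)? r^3/4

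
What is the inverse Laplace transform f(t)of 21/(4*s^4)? 7*t^3/8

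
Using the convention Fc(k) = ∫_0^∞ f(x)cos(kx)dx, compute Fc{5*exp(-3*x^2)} 5*sqrt(3)*sqrt(pi)*exp(-k^2/12)/6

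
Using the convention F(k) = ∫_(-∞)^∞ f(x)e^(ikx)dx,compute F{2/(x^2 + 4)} pi*exp(-2*Abs(k))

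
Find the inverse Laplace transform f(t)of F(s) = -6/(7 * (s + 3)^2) -6 * t * exp(-3 * t)/7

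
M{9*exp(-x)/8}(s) 9*gamma(s)/8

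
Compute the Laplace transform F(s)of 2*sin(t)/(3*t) 2*atan(1/s)/3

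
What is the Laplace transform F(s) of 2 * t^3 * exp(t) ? 12/(s - 1) ^4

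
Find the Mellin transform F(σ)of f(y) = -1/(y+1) -pi*csc(pi*σ)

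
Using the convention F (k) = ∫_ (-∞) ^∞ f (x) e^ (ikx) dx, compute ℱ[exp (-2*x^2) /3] sqrt (2)*sqrt (pi)*exp (-k^2/8) /6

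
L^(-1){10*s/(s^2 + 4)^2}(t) 5*t*sin(2*t)/2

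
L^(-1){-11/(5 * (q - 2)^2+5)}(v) -11 * exp(2 * v) * sin(v)/5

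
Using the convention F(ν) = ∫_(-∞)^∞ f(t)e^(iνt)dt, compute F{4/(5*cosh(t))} 4*pi/(5*cosh(pi*ν/2))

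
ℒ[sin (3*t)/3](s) 1/ (s^2 + 9)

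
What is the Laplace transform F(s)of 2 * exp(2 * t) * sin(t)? 2/((s - 2)^2 + 1)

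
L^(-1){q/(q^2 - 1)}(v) cosh(v)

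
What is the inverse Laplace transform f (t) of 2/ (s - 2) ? 2*exp (2*t) 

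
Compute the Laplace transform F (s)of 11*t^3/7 66/ (7*s^4)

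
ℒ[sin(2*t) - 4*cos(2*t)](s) 2/(s^2 + 4) - 4*s/(s^2 + 4) 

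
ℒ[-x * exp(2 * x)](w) -1/(w - 2)^2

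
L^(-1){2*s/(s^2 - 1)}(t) 2*cosh(t)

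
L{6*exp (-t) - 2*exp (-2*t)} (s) 6/ (s + 1) - 2/ (s + 2)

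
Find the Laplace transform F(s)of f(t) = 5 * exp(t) 5/(s - 1)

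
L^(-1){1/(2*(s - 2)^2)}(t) t*exp(2*t)/2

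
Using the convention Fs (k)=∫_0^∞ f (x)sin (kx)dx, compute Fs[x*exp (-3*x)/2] 3*k/ (k^2 + 9)^2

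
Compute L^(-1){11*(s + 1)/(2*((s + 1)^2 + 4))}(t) 11*exp(-t)*cos(2*t)/2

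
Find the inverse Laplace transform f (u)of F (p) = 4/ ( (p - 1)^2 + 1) 4*exp (u)*sin (u)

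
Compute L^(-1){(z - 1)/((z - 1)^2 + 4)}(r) exp(r)*cos(2*r)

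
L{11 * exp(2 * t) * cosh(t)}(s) 11 * (s - 2)/((s - 2)^2 - 1)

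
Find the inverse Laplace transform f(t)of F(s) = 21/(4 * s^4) 7 * t^3/8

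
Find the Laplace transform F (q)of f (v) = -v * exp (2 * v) -1/ (q - 2)^2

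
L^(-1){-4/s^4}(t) -2*t^3/3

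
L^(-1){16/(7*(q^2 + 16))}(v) 4*sin(4*v)/7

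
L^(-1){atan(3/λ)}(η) sin(3 * η)/η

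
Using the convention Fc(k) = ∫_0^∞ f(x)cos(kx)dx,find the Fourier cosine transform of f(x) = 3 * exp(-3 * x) 9/(k^2 + 9)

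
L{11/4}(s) 11/(4 * s)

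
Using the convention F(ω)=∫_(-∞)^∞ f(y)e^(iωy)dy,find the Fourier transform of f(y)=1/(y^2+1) pi * exp(-Abs(ω))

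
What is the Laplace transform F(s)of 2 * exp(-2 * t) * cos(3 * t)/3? 2 * (s + 2)/(3 * ((s + 2)^2 + 9))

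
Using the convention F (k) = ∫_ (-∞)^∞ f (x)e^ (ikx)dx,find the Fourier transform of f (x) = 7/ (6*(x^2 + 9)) 7*pi*exp (-3*Abs (k))/18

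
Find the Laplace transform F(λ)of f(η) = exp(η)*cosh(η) (λ - 1)/(λ*(λ - 2))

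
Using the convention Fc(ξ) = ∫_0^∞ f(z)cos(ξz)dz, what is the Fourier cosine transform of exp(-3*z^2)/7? sqrt(3)*sqrt(pi)*exp(-ξ^2/12)/42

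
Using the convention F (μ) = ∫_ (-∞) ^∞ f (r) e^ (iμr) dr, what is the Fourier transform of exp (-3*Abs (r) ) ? 6/ (μ^2+9) 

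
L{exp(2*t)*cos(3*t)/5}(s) (s - 2)/(5*((s - 2)^2 + 9))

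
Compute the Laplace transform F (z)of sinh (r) 1/ (z^2 - 1)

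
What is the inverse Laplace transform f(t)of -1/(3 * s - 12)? -exp(4 * t)/3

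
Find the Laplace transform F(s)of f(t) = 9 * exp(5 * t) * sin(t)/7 9/(7 * ((s - 5)^2 + 1))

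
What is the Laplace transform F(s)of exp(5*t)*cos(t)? (s - 5)/((s - 5)^2+1)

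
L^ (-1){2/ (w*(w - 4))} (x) exp (2*x)*sinh (2*x)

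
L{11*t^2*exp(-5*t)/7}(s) 22/(7*(s + 5)^3)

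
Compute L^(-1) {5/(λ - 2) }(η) 5*exp(2*η) 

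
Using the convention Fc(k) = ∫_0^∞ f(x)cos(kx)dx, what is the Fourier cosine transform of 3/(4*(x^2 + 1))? 3*pi*exp(-k)/8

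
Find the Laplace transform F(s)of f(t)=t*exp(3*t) (s - 3)^(-2)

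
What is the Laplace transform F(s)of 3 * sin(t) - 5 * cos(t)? 3/(s^2 + 1) - 5 * s/(s^2 + 1)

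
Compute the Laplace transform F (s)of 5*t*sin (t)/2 5*s/ (s^2 + 1)^2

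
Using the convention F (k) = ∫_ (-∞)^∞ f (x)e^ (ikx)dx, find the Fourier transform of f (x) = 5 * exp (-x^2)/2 5 * sqrt (pi) * exp (-k^2/4)/2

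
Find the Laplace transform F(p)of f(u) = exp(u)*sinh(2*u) 2/((p - 1)^2-4)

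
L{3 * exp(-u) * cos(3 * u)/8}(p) 3 * (p + 1)/(8 * ((p + 1)^2 + 9))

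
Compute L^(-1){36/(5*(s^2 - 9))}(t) 12*sinh(3*t)/5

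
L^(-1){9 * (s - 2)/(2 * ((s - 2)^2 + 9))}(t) 9 * exp(2 * t) * cos(3 * t)/2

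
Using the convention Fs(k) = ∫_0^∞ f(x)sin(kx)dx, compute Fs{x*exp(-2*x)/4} k/(k^2 + 4)^2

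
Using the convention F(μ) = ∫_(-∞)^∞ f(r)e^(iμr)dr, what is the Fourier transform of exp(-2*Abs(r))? 4/(μ^2 + 4)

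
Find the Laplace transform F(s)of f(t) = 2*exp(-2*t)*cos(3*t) 2*(s + 2)/((s + 2)^2 + 9)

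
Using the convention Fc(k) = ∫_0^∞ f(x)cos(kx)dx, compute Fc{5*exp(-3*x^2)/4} 5*sqrt(3)*sqrt(pi)*exp(-k^2/12)/24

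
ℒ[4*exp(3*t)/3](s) 4/(3*(s - 3))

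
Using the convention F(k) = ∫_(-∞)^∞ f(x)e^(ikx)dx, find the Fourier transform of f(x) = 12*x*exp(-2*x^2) 3*sqrt(2)*I*sqrt(pi)*k*exp(-k^2/8)/2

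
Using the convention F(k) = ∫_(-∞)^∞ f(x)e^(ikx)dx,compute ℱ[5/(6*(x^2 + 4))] 5*pi*exp(-2*Abs(k))/12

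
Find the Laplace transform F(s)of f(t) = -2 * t -2/s^2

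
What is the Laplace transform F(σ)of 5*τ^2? 10/σ^3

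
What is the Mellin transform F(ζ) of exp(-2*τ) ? gamma(ζ) /2^ζ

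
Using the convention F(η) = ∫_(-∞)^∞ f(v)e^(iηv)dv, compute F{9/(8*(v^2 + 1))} 9*pi*exp(-Abs(η))/8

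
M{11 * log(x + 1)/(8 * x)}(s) -11 * pi * csc(pi * s)/(8 * s - 8)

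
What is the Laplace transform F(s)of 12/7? 12/(7*s)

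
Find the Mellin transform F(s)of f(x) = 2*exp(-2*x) 2^(1 - s)*gamma(s)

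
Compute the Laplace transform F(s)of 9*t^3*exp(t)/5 54/(5*(s - 1)^4)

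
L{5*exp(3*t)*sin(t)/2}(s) 5/(2*((s - 3)^2 + 1))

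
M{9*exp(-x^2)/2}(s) 9*gamma(s/2)/4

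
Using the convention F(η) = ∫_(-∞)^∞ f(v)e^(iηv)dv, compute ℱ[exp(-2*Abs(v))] 4/(η^2+4)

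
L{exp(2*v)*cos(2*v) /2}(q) (q - 2) /(2*((q - 2) ^2 + 4) ) 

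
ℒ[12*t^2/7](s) 24/ (7*s^3)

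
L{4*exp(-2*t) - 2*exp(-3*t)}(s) 4/(s + 2) - 2/(s + 3)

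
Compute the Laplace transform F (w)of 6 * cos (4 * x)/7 6 * w/ (7 * (w^2 + 16))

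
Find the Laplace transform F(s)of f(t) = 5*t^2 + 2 2/s + 10/s^3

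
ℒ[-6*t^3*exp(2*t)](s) -36/(s - 2)^4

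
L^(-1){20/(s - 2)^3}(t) 10*t^2*exp(2*t)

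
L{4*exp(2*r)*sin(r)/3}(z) 4/(3*((z - 2)^2 + 1))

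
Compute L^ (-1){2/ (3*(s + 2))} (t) 2*exp (-2*t)/3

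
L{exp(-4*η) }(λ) 1/(λ + 4) 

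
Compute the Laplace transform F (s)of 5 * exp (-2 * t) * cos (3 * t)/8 5 * (s + 2)/ (8 * ( (s + 2)^2 + 9))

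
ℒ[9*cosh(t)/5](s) 9*s/(5*(s^2 - 1))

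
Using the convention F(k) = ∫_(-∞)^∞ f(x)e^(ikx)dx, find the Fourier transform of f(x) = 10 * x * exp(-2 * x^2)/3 5 * sqrt(2) * I * sqrt(pi) * k * exp(-k^2/8)/12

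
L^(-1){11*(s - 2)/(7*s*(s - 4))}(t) 11*exp(2*t)*cosh(2*t)/7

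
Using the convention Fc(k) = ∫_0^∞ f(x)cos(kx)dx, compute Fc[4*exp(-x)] 4/(k^2+1)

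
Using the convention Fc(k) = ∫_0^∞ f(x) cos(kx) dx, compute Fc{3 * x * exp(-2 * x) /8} 3 * (4 - k^2) /(8 * (k^2+4) ^2) 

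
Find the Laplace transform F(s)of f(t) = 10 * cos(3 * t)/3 10 * s/(3 * (s^2+9))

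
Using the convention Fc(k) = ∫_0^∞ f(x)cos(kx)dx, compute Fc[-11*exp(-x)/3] -11/(3*k^2+3)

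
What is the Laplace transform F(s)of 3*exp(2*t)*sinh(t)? 3/((s - 2)^2 - 1)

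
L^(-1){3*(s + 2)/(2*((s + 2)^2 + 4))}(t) 3*exp(-2*t)*cos(2*t)/2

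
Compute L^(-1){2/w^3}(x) x^2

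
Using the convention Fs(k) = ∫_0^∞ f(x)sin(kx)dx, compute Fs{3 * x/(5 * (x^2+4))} 3 * pi * exp(-2 * k)/10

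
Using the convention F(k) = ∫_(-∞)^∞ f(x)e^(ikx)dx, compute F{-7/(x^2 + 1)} -7 * pi * exp(-Abs(k))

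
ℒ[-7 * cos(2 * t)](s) -7 * s/(s^2 + 4)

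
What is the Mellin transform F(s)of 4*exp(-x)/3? 4*gamma(s)/3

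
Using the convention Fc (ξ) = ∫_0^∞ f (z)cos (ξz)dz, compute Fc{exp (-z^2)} sqrt (pi)*exp (-ξ^2/4)/2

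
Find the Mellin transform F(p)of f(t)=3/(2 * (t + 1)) 3 * pi * csc(pi * p)/2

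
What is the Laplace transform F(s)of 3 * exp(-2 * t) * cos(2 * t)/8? 3 * (s+2)/(8 * ((s+2)^2+4))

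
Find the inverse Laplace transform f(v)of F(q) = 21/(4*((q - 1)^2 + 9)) 7*exp(v)*sin(3*v)/4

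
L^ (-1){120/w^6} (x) x^5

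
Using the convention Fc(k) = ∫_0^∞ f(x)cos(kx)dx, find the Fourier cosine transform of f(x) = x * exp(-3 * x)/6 (9 - k^2)/(6 * (k^2 + 9)^2)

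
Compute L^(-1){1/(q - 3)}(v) exp(3*v)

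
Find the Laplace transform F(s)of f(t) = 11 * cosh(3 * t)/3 11 * s/(3 * (s^2 - 9))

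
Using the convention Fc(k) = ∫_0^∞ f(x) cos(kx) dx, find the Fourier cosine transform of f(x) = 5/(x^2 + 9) 5 * pi * exp(-3 * k) /6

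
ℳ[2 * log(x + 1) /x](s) -2 * pi * csc(pi * s) /(s - 1) 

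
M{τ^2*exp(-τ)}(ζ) gamma(ζ + 2)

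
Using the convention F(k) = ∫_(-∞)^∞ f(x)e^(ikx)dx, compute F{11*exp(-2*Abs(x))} 44/(k^2+4)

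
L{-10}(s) -10/s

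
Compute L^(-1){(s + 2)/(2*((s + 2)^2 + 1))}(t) exp(-2*t)*cos(t)/2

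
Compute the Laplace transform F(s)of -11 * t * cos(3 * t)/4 11 * (9 - s^2)/(4 * (s^2 + 9)^2)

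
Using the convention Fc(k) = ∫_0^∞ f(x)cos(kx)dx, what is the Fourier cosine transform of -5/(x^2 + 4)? -5*pi*exp(-2*k)/4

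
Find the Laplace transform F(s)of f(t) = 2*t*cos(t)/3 2*(s^2 - 1)/(3*(s^2 + 1)^2)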